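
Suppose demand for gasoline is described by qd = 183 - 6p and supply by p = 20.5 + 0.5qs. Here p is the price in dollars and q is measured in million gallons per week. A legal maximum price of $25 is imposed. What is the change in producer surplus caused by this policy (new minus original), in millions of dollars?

Rearranging supply gives qs = 2p - 41. Without the control the market clears where 183 - 6p = 2p - 41, i.e. p* = 28 and q* = 15.
The ceiling of 25 is below the equilibrium price 28, so it binds.
At p = 25: qd = 183 - 6·25 = 33 and qs = 2·25 - 41 = 9.
Producer surplus without the control is ½ · (28 - 20.5) · 15 = 56.25.
With the ceiling, producers sell 9 units at 25, so PS = ½ · (25 - 20.5) · 9 = 20.25.
Change in producer surplus = 20.25 - 56.25 = -36.

-36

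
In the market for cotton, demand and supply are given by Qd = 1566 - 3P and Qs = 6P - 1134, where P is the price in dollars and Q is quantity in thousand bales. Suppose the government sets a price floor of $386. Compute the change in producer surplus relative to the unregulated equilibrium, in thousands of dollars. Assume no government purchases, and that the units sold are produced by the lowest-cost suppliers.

Without the control the market clears where 1566 - 3P = 6P - 1134, i.e. P* = 300 and Q* = 666.
Since 386 > 300, the floor is binding.
At P = 386: Qd = 1566 - 3·386 = 408 and Qs = 6·386 - 1134 = 1182.
Producer surplus without the control is ½ · (300 - 189) · 666 = 36963.
With the floor, 408 units are sold at 386. The supply price at Q = 408 is 257, so PS = ½ · [(386 - 189) + (386 - 257)] · 408 = 66504.
Change in producer surplus = 66504 - 36963 = 29541.

29541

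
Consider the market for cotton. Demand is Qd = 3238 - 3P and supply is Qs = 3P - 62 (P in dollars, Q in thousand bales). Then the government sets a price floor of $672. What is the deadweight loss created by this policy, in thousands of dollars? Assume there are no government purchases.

Setting quantity demanded equal to quantity supplied, 3238 - 3P = 3P - 62, gives P* = 550 and Q* = 1588.
Because the floor (672) lies above the market-clearing price, it is binding.
At P = 672: Qd = 3238 - 3·672 = 1222 and Qs = 3·672 - 62 = 1954.
Quantity traded falls to 1222. At Q = 1222 the demand price is (3238 - 1222)/3 = 672 and the supply price is (62 + 1222)/3 = 428.
Deadweight loss = ½ · (672 - 428) · (1588 - 1222) = ½ · 244 · 366 = 44652.

44652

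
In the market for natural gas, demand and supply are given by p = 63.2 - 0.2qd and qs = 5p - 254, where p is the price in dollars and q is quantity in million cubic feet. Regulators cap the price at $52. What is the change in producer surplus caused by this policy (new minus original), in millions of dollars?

Rearranging demand gives qd = 316 - 5p. Equilibrium: 316 - 5p = 5p - 254, so 570 = 10p and p* = 57, q* = 31.
Since 52 < 57, the ceiling is binding.
At p = 52: qd = 316 - 5·52 = 56 and qs = 5·52 - 254 = 6.
Producer surplus without the control is ½ · (57 - 50.8) · 31 = 96.1.
With the ceiling, producers sell 6 units at 52, so PS = ½ · (52 - 50.8) · 6 = 3.6.
Change in producer surplus = 3.6 - 96.1 = -92.5.

-92.5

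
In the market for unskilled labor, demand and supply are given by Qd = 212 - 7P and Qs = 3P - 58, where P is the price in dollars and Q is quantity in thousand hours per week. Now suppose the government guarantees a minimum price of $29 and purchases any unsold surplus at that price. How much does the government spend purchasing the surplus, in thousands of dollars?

Setting quantity demanded equal to quantity supplied, 212 - 7P = 3P - 58, gives P* = 27 and Q* = 23.
Since 29 > 27, the floor is binding.
At P = 29: Qd = 212 - 7·29 = 9 and Qs = 3·29 - 58 = 29.
Surplus = Qs - Qd = 20.
Government expenditure = surplus × support price = 20 × 29 = 580.

580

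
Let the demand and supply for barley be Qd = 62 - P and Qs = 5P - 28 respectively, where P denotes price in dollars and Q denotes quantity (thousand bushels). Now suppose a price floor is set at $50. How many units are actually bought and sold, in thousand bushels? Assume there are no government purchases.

In a free market, 62 - P = 5P - 28 gives the equilibrium P* = 15, Q* = 47.
Because the floor (50) lies above the market-clearing price, it is binding.
At P = 50: Qd = 62 - 50 = 12 and Qs = 5·50 - 28 = 222.
The quantity actually transacted is the short side, demand: 12.

12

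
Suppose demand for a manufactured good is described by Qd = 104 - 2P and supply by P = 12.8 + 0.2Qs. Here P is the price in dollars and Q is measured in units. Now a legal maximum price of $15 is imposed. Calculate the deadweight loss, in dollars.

708.75

Rearranging supply gives Qs = 5P - 64. In a free market, 104 - 2P = 5P - 64 gives the equilibrium P* = 24, Q* = 56.
Since 15 < 24, the ceiling is binding.
At P = 15: Qd = 104 - 2·15 = 74 and Qs = 5·15 - 64 = 11.
Quantity traded falls to 11. At Q = 11 the demand price is (104 - 11)/2 = 46.5 and the supply price is (64 + 11)/5 = 15.
Deadweight loss = ½ · (46.5 - 15) · (56 - 11) = ½ · 31.5 · 45 = 708.75.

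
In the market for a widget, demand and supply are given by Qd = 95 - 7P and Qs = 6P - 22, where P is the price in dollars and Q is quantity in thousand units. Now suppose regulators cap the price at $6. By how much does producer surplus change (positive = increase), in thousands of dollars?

-69

In a free market, 95 - 7P = 6P - 22 gives the equilibrium P* = 9, Q* = 32.
Because the ceiling (6) lies below the market-clearing price, it is binding.
At P = 6: Qd = 95 - 7·6 = 53 and Qs = 6·6 - 22 = 14.
Producer surplus without the control is ½ · (9 - 11/3) · 32 = 256/3.
With the ceiling, producers sell 14 units at 6, so PS = ½ · (6 - 11/3) · 14 = 49/3.
Change in producer surplus = 49/3 - 256/3 = -69.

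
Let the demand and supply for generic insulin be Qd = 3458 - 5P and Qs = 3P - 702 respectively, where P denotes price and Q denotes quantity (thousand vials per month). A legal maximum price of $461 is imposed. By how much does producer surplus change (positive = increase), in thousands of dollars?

-45400.5

Equilibrium: 3458 - 5P = 3P - 702, so 4160 = 8P and P* = 520, Q* = 858.
The ceiling of 461 is below the equilibrium price 520, so it binds.
At P = 461: Qd = 3458 - 5·461 = 1153 and Qs = 3·461 - 702 = 681.
Producer surplus without the control is ½ · (520 - 234) · 858 = 122694.
With the ceiling, producers sell 681 units at 461, so PS = ½ · (461 - 234) · 681 = 77293.5.
Change in producer surplus = 77293.5 - 122694 = -45400.5.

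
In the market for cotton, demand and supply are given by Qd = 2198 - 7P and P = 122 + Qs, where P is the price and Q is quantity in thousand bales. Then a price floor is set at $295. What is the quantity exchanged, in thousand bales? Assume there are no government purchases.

133

Rearranging supply gives Qs = P - 122. In a free market, 2198 - 7P = P - 122 gives the equilibrium P* = 290, Q* = 168.
Because the floor (295) lies above the market-clearing price, it is binding.
At P = 295: Qd = 2198 - 7·295 = 133 and Qs = 295 - 122 = 173.
The quantity actually transacted is the short side, demand: 133.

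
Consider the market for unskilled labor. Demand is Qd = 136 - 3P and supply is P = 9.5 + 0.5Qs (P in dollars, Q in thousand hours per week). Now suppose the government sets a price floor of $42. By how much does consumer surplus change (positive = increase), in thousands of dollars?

-291.5

Rearranging supply gives Qs = 2P - 19. Without the control the market clears where 136 - 3P = 2P - 19, i.e. P* = 31 and Q* = 43.
Since 42 > 31, the floor is binding.
At P = 42: Qd = 136 - 3·42 = 10 and Qs = 2·42 - 19 = 65.
Consumer surplus without the control is ½ · (136/3 - 31) · 43 = 1849/6.
With the floor, consumers buy 10 units at 42, so CS = ½ · (136/3 - 42) · 10 = 50/3.
Change in consumer surplus = 50/3 - 1849/6 = -291.5.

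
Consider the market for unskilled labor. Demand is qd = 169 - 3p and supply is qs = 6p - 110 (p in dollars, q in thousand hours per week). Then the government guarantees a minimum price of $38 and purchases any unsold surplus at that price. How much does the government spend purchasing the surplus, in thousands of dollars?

In a free market, 169 - 3p = 6p - 110 gives the equilibrium p* = 31, q* = 76.
Since 38 > 31, the floor is binding.
At p = 38: qd = 169 - 3·38 = 55 and qs = 6·38 - 110 = 118.
Surplus = qs - qd = 63.
Government expenditure = surplus × support price = 63 × 38 = 2394.

2394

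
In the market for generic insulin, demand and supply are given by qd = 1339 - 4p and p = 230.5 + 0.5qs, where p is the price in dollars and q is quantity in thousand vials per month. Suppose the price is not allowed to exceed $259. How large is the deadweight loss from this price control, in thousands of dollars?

Rearranging supply gives qs = 2p - 461. Without the control the market clears where 1339 - 4p = 2p - 461, i.e. p* = 300 and q* = 139.
Because the ceiling (259) lies below the market-clearing price, it is binding.
At p = 259: qd = 1339 - 4·259 = 303 and qs = 2·259 - 461 = 57.
Quantity traded falls to 57. At q = 57 the demand price is (1339 - 57)/4 = 320.5 and the supply price is (461 + 57)/2 = 259.
Deadweight loss = ½ · (320.5 - 259) · (139 - 57) = ½ · 61.5 · 82 = 2521.5.

2521.5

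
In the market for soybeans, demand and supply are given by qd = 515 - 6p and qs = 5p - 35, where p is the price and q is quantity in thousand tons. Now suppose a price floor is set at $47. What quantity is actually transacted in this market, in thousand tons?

215

Equilibrium: 515 - 6p = 5p - 35, so 550 = 11p and p* = 50, q* = 215.
The floor of 47 is below the equilibrium price 50, so it is not binding; the market clears at p* = 50, q* = 215.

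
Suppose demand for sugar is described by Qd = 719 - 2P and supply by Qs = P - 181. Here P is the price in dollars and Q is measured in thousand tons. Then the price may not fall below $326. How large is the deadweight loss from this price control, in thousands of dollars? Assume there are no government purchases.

Setting quantity demanded equal to quantity supplied, 719 - 2P = P - 181, gives P* = 300 and Q* = 119.
Because the floor (326) lies above the market-clearing price, it is binding.
At P = 326: Qd = 719 - 2·326 = 67 and Qs = 326 - 181 = 145.
Quantity traded falls to 67. At Q = 67 the demand price is (719 - 67)/2 = 326 and the supply price is 181 + 67 = 248.
Deadweight loss = ½ · (326 - 248) · (119 - 67) = ½ · 78 · 52 = 2028.

2028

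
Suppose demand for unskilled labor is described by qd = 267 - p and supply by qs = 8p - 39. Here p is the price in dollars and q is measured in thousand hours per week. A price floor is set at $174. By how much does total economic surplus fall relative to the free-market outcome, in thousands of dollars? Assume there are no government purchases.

Setting quantity demanded equal to quantity supplied, 267 - p = 8p - 39, gives p* = 34 and q* = 233.
The floor of 174 is above the equilibrium price 34, so it binds.
At p = 174: qd = 267 - 174 = 93 and qs = 8·174 - 39 = 1353.
Quantity traded falls to 93. At q = 93 the demand price is 267 - 93 = 174 and the supply price is (39 + 93)/8 = 16.5.
Deadweight loss = ½ · (174 - 16.5) · (233 - 93) = ½ · 157.5 · 140 = 11025.

11025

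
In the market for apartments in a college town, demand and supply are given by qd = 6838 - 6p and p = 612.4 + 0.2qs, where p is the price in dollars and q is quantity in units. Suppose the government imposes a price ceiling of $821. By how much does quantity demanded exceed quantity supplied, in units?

869

Rearranging supply gives qs = 5p - 3062. Setting quantity demanded equal to quantity supplied, 6838 - 6p = 5p - 3062, gives p* = 900 and q* = 1438.
Because the ceiling (821) lies below the market-clearing price, it is binding.
At p = 821: qd = 6838 - 6·821 = 1912 and qs = 5·821 - 3062 = 1043.
Shortage = qd - qs = 1912 - 1043 = 869.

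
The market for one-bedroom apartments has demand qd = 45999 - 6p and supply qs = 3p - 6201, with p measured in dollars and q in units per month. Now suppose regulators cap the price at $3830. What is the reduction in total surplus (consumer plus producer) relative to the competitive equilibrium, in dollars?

8732025

In a free market, 45999 - 6p = 3p - 6201 gives the equilibrium p* = 5800, q* = 11199.
The ceiling of 3830 is below the equilibrium price 5800, so it binds.
At p = 3830: qd = 45999 - 6·3830 = 23019 and qs = 3·3830 - 6201 = 5289.
Quantity traded falls to 5289. At q = 5289 the demand price is (45999 - 5289)/6 = 6785 and the supply price is (6201 + 5289)/3 = 3830.
Deadweight loss = ½ · (6785 - 3830) · (11199 - 5289) = ½ · 2955 · 5910 = 8732025.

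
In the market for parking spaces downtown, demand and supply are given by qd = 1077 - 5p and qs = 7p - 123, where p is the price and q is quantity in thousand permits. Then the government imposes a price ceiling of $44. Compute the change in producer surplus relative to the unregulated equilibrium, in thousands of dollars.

Without the control the market clears where 1077 - 5p = 7p - 123, i.e. p* = 100 and q* = 577.
The ceiling of 44 is below the equilibrium price 100, so it binds.
At p = 44: qd = 1077 - 5·44 = 857 and qs = 7·44 - 123 = 185.
Producer surplus without the control is ½ · (100 - 123/7) · 577 = 332929/14.
With the ceiling, producers sell 185 units at 44, so PS = ½ · (44 - 123/7) · 185 = 34225/14.
Change in producer surplus = 34225/14 - 332929/14 = -21336.

-21336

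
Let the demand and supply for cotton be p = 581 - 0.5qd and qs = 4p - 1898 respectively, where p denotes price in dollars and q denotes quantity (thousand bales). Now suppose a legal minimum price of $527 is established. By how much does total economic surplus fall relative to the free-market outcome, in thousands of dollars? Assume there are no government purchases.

433.5

Rearranging demand gives qd = 1162 - 2p. Without the control the market clears where 1162 - 2p = 4p - 1898, i.e. p* = 510 and q* = 142.
Because the floor (527) lies above the market-clearing price, it is binding.
At p = 527: qd = 1162 - 2·527 = 108 and qs = 4·527 - 1898 = 210.
Quantity traded falls to 108. At q = 108 the demand price is (1162 - 108)/2 = 527 and the supply price is (1898 + 108)/4 = 501.5.
Deadweight loss = ½ · (527 - 501.5) · (142 - 108) = ½ · 25.5 · 34 = 433.5.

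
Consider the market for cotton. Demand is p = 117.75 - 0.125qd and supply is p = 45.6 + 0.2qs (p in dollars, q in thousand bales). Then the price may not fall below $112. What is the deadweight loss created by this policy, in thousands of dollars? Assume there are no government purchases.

Rearranging demand gives qd = 942 - 8p; rearranging supply gives qs = 5p - 228. Equilibrium: 942 - 8p = 5p - 228, so 1170 = 13p and p* = 90, q* = 222.
Because the floor (112) lies above the market-clearing price, it is binding.
At p = 112: qd = 942 - 8·112 = 46 and qs = 5·112 - 228 = 332.
Quantity traded falls to 46. At q = 46 the demand price is (942 - 46)/8 = 112 and the supply price is (228 + 46)/5 = 54.8.
Deadweight loss = ½ · (112 - 54.8) · (222 - 46) = ½ · 57.2 · 176 = 5033.6.

5033.6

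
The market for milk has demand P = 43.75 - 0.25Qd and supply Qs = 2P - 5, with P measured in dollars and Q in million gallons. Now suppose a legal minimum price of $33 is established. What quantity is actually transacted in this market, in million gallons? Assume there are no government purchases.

43

Rearranging demand gives Qd = 175 - 4P. Equilibrium: 175 - 4P = 2P - 5, so 180 = 6P and P* = 30, Q* = 55.
Because the floor (33) lies above the market-clearing price, it is binding.
At P = 33: Qd = 175 - 4·33 = 43 and Qs = 2·33 - 5 = 61.
The quantity actually transacted is the short side, demand: 43.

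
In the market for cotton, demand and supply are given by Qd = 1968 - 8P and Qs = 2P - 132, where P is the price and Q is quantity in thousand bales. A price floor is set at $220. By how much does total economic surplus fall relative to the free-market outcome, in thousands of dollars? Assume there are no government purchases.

In a free market, 1968 - 8P = 2P - 132 gives the equilibrium P* = 210, Q* = 288.
Since 220 > 210, the floor is binding.
At P = 220: Qd = 1968 - 8·220 = 208 and Qs = 2·220 - 132 = 308.
Quantity traded falls to 208. At Q = 208 the demand price is (1968 - 208)/8 = 220 and the supply price is (132 + 208)/2 = 170.
Deadweight loss = ½ · (220 - 170) · (288 - 208) = ½ · 50 · 80 = 2000.

2000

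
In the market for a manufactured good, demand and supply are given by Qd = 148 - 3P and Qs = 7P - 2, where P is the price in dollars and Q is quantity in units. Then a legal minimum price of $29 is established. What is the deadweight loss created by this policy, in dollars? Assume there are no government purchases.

420

Setting quantity demanded equal to quantity supplied, 148 - 3P = 7P - 2, gives P* = 15 and Q* = 103.
The floor of 29 is above the equilibrium price 15, so it binds.
At P = 29: Qd = 148 - 3·29 = 61 and Qs = 7·29 - 2 = 201.
Quantity traded falls to 61. At Q = 61 the demand price is (148 - 61)/3 = 29 and the supply price is (2 + 61)/7 = 9.
Deadweight loss = ½ · (29 - 9) · (103 - 61) = ½ · 20 · 42 = 420.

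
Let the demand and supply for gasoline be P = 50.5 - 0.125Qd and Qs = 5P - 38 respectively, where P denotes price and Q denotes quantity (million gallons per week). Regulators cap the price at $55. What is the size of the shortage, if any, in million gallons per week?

0

Rearranging demand gives Qd = 404 - 8P. Equilibrium: 404 - 8P = 5P - 38, so 442 = 13P and P* = 34, Q* = 132.
Since 55 is above P* = 34, the ceiling does not bind and the free-market outcome prevails.
Since the control does not bind, there is no shortage.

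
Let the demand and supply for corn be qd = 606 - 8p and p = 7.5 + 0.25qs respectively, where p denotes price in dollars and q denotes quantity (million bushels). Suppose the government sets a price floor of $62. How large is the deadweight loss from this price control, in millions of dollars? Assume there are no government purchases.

972

Rearranging supply gives qs = 4p - 30. Setting quantity demanded equal to quantity supplied, 606 - 8p = 4p - 30, gives p* = 53 and q* = 182.
Since 62 > 53, the floor is binding.
At p = 62: qd = 606 - 8·62 = 110 and qs = 4·62 - 30 = 218.
Quantity traded falls to 110. At q = 110 the demand price is (606 - 110)/8 = 62 and the supply price is (30 + 110)/4 = 35.
Deadweight loss = ½ · (62 - 35) · (182 - 110) = ½ · 27 · 72 = 972.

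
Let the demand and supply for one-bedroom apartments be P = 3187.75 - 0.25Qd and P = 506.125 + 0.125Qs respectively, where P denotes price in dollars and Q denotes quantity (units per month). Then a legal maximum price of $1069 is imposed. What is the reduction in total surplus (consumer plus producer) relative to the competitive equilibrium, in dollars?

Rearranging demand gives Qd = 12751 - 4P; rearranging supply gives Qs = 8P - 4049. In a free market, 12751 - 4P = 8P - 4049 gives the equilibrium P* = 1400, Q* = 7151.
Since 1069 < 1400, the ceiling is binding.
At P = 1069: Qd = 12751 - 4·1069 = 8475 and Qs = 8·1069 - 4049 = 4503.
Quantity traded falls to 4503. At Q = 4503 the demand price is (12751 - 4503)/4 = 2062 and the supply price is (4049 + 4503)/8 = 1069.
Deadweight loss = ½ · (2062 - 1069) · (7151 - 4503) = ½ · 993 · 2648 = 1314732.

1314732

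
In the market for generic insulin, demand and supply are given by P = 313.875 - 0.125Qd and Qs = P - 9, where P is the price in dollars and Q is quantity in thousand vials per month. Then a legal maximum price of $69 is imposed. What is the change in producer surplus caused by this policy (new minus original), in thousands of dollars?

Rearranging demand gives Qd = 2511 - 8P. In a free market, 2511 - 8P = P - 9 gives the equilibrium P* = 280, Q* = 271.
Because the ceiling (69) lies below the market-clearing price, it is binding.
At P = 69: Qd = 2511 - 8·69 = 1959 and Qs = 69 - 9 = 60.
Producer surplus without the control is ½ · (280 - 9) · 271 = 36720.5.
With the ceiling, producers sell 60 units at 69, so PS = ½ · (69 - 9) · 60 = 1800.
Change in producer surplus = 1800 - 36720.5 = -34920.5.

-34920.5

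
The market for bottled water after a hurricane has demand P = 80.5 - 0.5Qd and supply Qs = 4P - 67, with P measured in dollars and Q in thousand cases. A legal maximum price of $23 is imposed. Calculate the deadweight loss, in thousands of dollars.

1350

Rearranging demand gives Qd = 161 - 2P. Setting quantity demanded equal to quantity supplied, 161 - 2P = 4P - 67, gives P* = 38 and Q* = 85.
Since 23 < 38, the ceiling is binding.
At P = 23: Qd = 161 - 2·23 = 115 and Qs = 4·23 - 67 = 25.
Quantity traded falls to 25. At Q = 25 the demand price is (161 - 25)/2 = 68 and the supply price is (67 + 25)/4 = 23.
Deadweight loss = ½ · (68 - 23) · (85 - 25) = ½ · 45 · 60 = 1350.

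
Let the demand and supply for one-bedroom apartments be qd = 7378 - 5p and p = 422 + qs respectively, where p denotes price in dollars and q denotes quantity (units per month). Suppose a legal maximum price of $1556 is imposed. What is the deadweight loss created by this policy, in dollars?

0

Rearranging supply gives qs = p - 422. Setting quantity demanded equal to quantity supplied, 7378 - 5p = p - 422, gives p* = 1300 and q* = 878.
The ceiling of 1556 is above the equilibrium price 1300, so it is not binding; the market clears at p* = 1300, q* = 878.
Since the control does not bind, no trades are prevented and deadweight loss is zero.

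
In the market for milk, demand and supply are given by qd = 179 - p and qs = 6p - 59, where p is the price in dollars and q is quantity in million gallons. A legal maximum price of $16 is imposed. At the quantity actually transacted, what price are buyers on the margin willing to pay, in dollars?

142

In a free market, 179 - p = 6p - 59 gives the equilibrium p* = 34, q* = 145.
The ceiling of 16 is below the equilibrium price 34, so it binds.
At p = 16: qd = 179 - 16 = 163 and qs = 6·16 - 59 = 37.
Only 37 units reach the market. On the demand curve, the marginal buyer's willingness to pay at q = 37 is (179 - 37) = 142.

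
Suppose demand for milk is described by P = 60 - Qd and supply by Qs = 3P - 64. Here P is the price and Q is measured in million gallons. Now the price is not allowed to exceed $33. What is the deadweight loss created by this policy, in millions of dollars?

Rearranging demand gives Qd = 60 - P. In a free market, 60 - P = 3P - 64 gives the equilibrium P* = 31, Q* = 29.
The ceiling of 33 is above the equilibrium price 31, so it is not binding; the market clears at P* = 31, Q* = 29.
Since the control does not bind, no trades are prevented and deadweight loss is zero.

0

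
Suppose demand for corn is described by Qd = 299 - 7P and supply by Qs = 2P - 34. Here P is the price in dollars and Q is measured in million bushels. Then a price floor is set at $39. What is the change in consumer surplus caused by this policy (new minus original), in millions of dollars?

-66

Equilibrium: 299 - 7P = 2P - 34, so 333 = 9P and P* = 37, Q* = 40.
Because the floor (39) lies above the market-clearing price, it is binding.
At P = 39: Qd = 299 - 7·39 = 26 and Qs = 2·39 - 34 = 44.
Consumer surplus without the control is ½ · (299/7 - 37) · 40 = 800/7.
With the floor, consumers buy 26 units at 39, so CS = ½ · (299/7 - 39) · 26 = 338/7.
Change in consumer surplus = 338/7 - 800/7 = -66.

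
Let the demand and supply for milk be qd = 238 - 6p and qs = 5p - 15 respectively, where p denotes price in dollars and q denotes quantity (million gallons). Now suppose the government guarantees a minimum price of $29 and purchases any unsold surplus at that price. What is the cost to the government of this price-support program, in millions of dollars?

1914

Without the control the market clears where 238 - 6p = 5p - 15, i.e. p* = 23 and q* = 100.
Because the floor (29) lies above the market-clearing price, it is binding.
At p = 29: qd = 238 - 6·29 = 64 and qs = 5·29 - 15 = 130.
Surplus = qs - qd = 66.
Government expenditure = surplus × support price = 66 × 29 = 1914.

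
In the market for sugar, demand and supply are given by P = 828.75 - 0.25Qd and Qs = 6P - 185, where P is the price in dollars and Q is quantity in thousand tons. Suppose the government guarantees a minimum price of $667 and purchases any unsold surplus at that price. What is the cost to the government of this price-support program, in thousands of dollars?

2114390

Rearranging demand gives Qd = 3315 - 4P. In a free market, 3315 - 4P = 6P - 185 gives the equilibrium P* = 350, Q* = 1915.
The floor of 667 is above the equilibrium price 350, so it binds.
At P = 667: Qd = 3315 - 4·667 = 647 and Qs = 6·667 - 185 = 3817.
Surplus = Qs - Qd = 3170.
Government expenditure = surplus × support price = 3170 × 667 = 2114390.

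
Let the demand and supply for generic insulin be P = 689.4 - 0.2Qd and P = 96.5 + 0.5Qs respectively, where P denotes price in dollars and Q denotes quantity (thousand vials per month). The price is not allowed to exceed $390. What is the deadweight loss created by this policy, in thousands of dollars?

23660

Rearranging demand gives Qd = 3447 - 5P; rearranging supply gives Qs = 2P - 193. Without the control the market clears where 3447 - 5P = 2P - 193, i.e. P* = 520 and Q* = 847.
Since 390 < 520, the ceiling is binding.
At P = 390: Qd = 3447 - 5·390 = 1497 and Qs = 2·390 - 193 = 587.
Quantity traded falls to 587. At Q = 587 the demand price is (3447 - 587)/5 = 572 and the supply price is (193 + 587)/2 = 390.
Deadweight loss = ½ · (572 - 390) · (847 - 587) = ½ · 182 · 260 = 23660.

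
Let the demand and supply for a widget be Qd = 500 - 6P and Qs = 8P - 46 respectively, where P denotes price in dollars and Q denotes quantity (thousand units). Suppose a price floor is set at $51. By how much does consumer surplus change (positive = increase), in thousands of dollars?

-2760

Equilibrium: 500 - 6P = 8P - 46, so 546 = 14P and P* = 39, Q* = 266.
Because the floor (51) lies above the market-clearing price, it is binding.
At P = 51: Qd = 500 - 6·51 = 194 and Qs = 8·51 - 46 = 362.
Consumer surplus without the control is ½ · (250/3 - 39) · 266 = 17689/3.
With the floor, consumers buy 194 units at 51, so CS = ½ · (250/3 - 51) · 194 = 9409/3.
Change in consumer surplus = 9409/3 - 17689/3 = -2760.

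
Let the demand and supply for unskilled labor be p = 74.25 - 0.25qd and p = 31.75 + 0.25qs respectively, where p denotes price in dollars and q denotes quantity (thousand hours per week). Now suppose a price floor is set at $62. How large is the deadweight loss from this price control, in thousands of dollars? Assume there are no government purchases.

324

Rearranging demand gives qd = 297 - 4p; rearranging supply gives qs = 4p - 127. Without the control the market clears where 297 - 4p = 4p - 127, i.e. p* = 53 and q* = 85.
Because the floor (62) lies above the market-clearing price, it is binding.
At p = 62: qd = 297 - 4·62 = 49 and qs = 4·62 - 127 = 121.
Quantity traded falls to 49. At q = 49 the demand price is (297 - 49)/4 = 62 and the supply price is (127 + 49)/4 = 44.
Deadweight loss = ½ · (62 - 44) · (85 - 49) = ½ · 18 · 36 = 324.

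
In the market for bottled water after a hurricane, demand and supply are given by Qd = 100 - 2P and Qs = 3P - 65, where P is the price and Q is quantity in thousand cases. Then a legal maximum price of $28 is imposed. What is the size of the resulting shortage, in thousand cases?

Equilibrium: 100 - 2P = 3P - 65, so 165 = 5P and P* = 33, Q* = 34.
Because the ceiling (28) lies below the market-clearing price, it is binding.
At P = 28: Qd = 100 - 2·28 = 44 and Qs = 3·28 - 65 = 19.
Shortage = Qd - Qs = 44 - 19 = 25.

25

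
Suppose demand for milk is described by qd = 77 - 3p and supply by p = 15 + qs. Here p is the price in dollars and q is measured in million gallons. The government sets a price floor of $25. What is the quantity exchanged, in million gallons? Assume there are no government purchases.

2

Rearranging supply gives qs = p - 15. Setting quantity demanded equal to quantity supplied, 77 - 3p = p - 15, gives p* = 23 and q* = 8.
Because the floor (25) lies above the market-clearing price, it is binding.
At p = 25: qd = 77 - 3·25 = 2 and qs = 25 - 15 = 10.
The quantity actually transacted is the short side, demand: 2.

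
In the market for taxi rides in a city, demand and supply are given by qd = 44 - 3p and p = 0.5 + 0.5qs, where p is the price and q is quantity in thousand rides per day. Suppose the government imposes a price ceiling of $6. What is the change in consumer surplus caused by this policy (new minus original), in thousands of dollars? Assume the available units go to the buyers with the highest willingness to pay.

Rearranging supply gives qs = 2p - 1. Setting quantity demanded equal to quantity supplied, 44 - 3p = 2p - 1, gives p* = 9 and q* = 17.
Since 6 < 9, the ceiling is binding.
At p = 6: qd = 44 - 3·6 = 26 and qs = 2·6 - 1 = 11.
Consumer surplus without the control is ½ · (44/3 - 9) · 17 = 289/6.
With the ceiling, 11 units are sold at 6 (assume they go to the highest-value buyers). The demand price at q = 11 is 11, so CS = ½ · [(44/3 - 6) + (11 - 6)] · 11 = 451/6.
Change in consumer surplus = 451/6 - 289/6 = 27.

27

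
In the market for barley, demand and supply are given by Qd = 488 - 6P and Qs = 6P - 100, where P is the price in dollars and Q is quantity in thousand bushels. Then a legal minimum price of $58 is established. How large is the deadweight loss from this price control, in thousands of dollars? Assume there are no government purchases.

Equilibrium: 488 - 6P = 6P - 100, so 588 = 12P and P* = 49, Q* = 194.
Since 58 > 49, the floor is binding.
At P = 58: Qd = 488 - 6·58 = 140 and Qs = 6·58 - 100 = 248.
Quantity traded falls to 140. At Q = 140 the demand price is (488 - 140)/6 = 58 and the supply price is (100 + 140)/6 = 40.
Deadweight loss = ½ · (58 - 40) · (194 - 140) = ½ · 18 · 54 = 486.

486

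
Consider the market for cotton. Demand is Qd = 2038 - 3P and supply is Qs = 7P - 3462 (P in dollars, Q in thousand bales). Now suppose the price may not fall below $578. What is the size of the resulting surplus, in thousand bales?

In a free market, 2038 - 3P = 7P - 3462 gives the equilibrium P* = 550, Q* = 388.
Because the floor (578) lies above the market-clearing price, it is binding.
At P = 578: Qd = 2038 - 3·578 = 304 and Qs = 7·578 - 3462 = 584.
Surplus = Qs - Qd = 584 - 304 = 280.

280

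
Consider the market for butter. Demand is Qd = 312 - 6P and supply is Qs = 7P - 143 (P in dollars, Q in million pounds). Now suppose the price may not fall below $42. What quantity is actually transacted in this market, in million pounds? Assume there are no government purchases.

60

Without the control the market clears where 312 - 6P = 7P - 143, i.e. P* = 35 and Q* = 102.
Since 42 > 35, the floor is binding.
At P = 42: Qd = 312 - 6·42 = 60 and Qs = 7·42 - 143 = 151.
The quantity actually transacted is the short side, demand: 60.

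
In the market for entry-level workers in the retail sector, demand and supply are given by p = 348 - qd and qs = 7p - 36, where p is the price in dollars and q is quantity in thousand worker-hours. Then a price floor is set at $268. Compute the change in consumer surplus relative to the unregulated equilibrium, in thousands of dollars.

Rearranging demand gives qd = 348 - p. Without the control the market clears where 348 - p = 7p - 36, i.e. p* = 48 and q* = 300.
Because the floor (268) lies above the market-clearing price, it is binding.
At p = 268: qd = 348 - 268 = 80 and qs = 7·268 - 36 = 1840.
Consumer surplus without the control is ½ · (348 - 48) · 300 = 45000.
With the floor, consumers buy 80 units at 268, so CS = ½ · (348 - 268) · 80 = 3200.
Change in consumer surplus = 3200 - 45000 = -41800.

-41800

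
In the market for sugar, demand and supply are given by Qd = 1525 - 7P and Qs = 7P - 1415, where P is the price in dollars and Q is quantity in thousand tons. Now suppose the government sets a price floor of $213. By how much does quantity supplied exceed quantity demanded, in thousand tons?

In a free market, 1525 - 7P = 7P - 1415 gives the equilibrium P* = 210, Q* = 55.
The floor of 213 is above the equilibrium price 210, so it binds.
At P = 213: Qd = 1525 - 7·213 = 34 and Qs = 7·213 - 1415 = 76.
Surplus = Qs - Qd = 76 - 34 = 42.

42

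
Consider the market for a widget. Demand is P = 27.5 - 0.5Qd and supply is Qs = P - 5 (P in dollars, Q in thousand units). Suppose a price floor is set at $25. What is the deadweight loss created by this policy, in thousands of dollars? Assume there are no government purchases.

75

Rearranging demand gives Qd = 55 - 2P. Without the control the market clears where 55 - 2P = P - 5, i.e. P* = 20 and Q* = 15.
Because the floor (25) lies above the market-clearing price, it is binding.
At P = 25: Qd = 55 - 2·25 = 5 and Qs = 25 - 5 = 20.
Quantity traded falls to 5. At Q = 5 the demand price is (55 - 5)/2 = 25 and the supply price is 5 + 5 = 10.
Deadweight loss = ½ · (25 - 10) · (15 - 5) = ½ · 15 · 10 = 75.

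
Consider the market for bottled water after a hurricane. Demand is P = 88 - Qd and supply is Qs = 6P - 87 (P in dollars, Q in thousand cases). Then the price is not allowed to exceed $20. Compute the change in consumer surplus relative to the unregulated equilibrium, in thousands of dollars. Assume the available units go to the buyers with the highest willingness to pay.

-285

Rearranging demand gives Qd = 88 - P. Setting quantity demanded equal to quantity supplied, 88 - P = 6P - 87, gives P* = 25 and Q* = 63.
The ceiling of 20 is below the equilibrium price 25, so it binds.
At P = 20: Qd = 88 - 20 = 68 and Qs = 6·20 - 87 = 33.
Consumer surplus without the control is ½ · (88 - 25) · 63 = 1984.5.
With the ceiling, 33 units are sold at 20 (assume they go to the highest-value buyers). The demand price at Q = 33 is 55, so CS = ½ · [(88 - 20) + (55 - 20)] · 33 = 1699.5.
Change in consumer surplus = 1699.5 - 1984.5 = -285.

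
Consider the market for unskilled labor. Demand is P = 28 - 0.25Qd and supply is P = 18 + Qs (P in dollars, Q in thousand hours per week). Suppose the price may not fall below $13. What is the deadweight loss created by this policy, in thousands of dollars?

Rearranging demand gives Qd = 112 - 4P; rearranging supply gives Qs = P - 18. In a free market, 112 - 4P = P - 18 gives the equilibrium P* = 26, Q* = 8.
Since 13 is below P* = 26, the floor does not bind and the free-market outcome prevails.
Since the control does not bind, no trades are prevented and deadweight loss is zero.

0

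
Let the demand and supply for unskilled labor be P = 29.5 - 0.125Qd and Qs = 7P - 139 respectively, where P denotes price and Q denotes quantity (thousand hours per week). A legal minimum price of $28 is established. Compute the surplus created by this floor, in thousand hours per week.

Rearranging demand gives Qd = 236 - 8P. In a free market, 236 - 8P = 7P - 139 gives the equilibrium P* = 25, Q* = 36.
Because the floor (28) lies above the market-clearing price, it is binding.
At P = 28: Qd = 236 - 8·28 = 12 and Qs = 7·28 - 139 = 57.
Surplus = Qs - Qd = 57 - 12 = 45.

45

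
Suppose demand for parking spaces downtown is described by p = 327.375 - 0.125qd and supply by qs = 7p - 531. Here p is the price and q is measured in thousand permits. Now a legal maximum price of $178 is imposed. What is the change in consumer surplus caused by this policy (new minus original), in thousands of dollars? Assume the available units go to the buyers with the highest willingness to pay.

Rearranging demand gives qd = 2619 - 8p. Setting quantity demanded equal to quantity supplied, 2619 - 8p = 7p - 531, gives p* = 210 and q* = 939.
The ceiling of 178 is below the equilibrium price 210, so it binds.
At p = 178: qd = 2619 - 8·178 = 1195 and qs = 7·178 - 531 = 715.
Consumer surplus without the control is ½ · (327.375 - 210) · 939 = 55107.5625.
With the ceiling, 715 units are sold at 178 (assume they go to the highest-value buyers). The demand price at q = 715 is 238, so CS = ½ · [(327.375 - 178) + (238 - 178)] · 715 = 74851.5625.
Change in consumer surplus = 74851.5625 - 55107.5625 = 19744.

19744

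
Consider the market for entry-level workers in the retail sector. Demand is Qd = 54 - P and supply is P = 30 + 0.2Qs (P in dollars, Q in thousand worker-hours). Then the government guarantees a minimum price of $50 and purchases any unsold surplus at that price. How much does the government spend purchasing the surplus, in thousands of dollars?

4800

Rearranging supply gives Qs = 5P - 150. Without the control the market clears where 54 - P = 5P - 150, i.e. P* = 34 and Q* = 20.
Since 50 > 34, the floor is binding.
At P = 50: Qd = 54 - 50 = 4 and Qs = 5·50 - 150 = 100.
Surplus = Qs - Qd = 96.
Government expenditure = surplus × support price = 96 × 50 = 4800.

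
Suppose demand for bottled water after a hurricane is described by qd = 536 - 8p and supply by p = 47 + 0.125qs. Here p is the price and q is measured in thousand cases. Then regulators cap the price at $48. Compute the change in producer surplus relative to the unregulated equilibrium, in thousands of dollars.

Rearranging supply gives qs = 8p - 376. Without the control the market clears where 536 - 8p = 8p - 376, i.e. p* = 57 and q* = 80.
The ceiling of 48 is below the equilibrium price 57, so it binds.
At p = 48: qd = 536 - 8·48 = 152 and qs = 8·48 - 376 = 8.
Producer surplus without the control is ½ · (57 - 47) · 80 = 400.
With the ceiling, producers sell 8 units at 48, so PS = ½ · (48 - 47) · 8 = 4.
Change in producer surplus = 4 - 400 = -396.

-396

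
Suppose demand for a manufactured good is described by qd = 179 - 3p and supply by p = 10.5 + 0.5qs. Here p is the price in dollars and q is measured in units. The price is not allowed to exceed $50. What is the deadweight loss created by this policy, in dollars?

0

Rearranging supply gives qs = 2p - 21. Setting quantity demanded equal to quantity supplied, 179 - 3p = 2p - 21, gives p* = 40 and q* = 59.
The ceiling of 50 is above the equilibrium price 40, so it is not binding; the market clears at p* = 40, q* = 59.
Since the control does not bind, no trades are prevented and deadweight loss is zero.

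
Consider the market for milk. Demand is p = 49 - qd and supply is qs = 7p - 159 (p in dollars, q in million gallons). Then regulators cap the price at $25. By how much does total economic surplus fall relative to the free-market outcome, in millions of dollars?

28

Rearranging demand gives qd = 49 - p. Setting quantity demanded equal to quantity supplied, 49 - p = 7p - 159, gives p* = 26 and q* = 23.
Since 25 < 26, the ceiling is binding.
At p = 25: qd = 49 - 25 = 24 and qs = 7·25 - 159 = 16.
Quantity traded falls to 16. At q = 16 the demand price is 49 - 16 = 33 and the supply price is (159 + 16)/7 = 25.
Deadweight loss = ½ · (33 - 25) · (23 - 16) = ½ · 8 · 7 = 28.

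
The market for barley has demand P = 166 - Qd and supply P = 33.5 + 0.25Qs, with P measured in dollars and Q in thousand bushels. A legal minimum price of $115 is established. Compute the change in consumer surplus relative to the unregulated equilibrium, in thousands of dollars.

-4317.5

Rearranging demand gives Qd = 166 - P; rearranging supply gives Qs = 4P - 134. Setting quantity demanded equal to quantity supplied, 166 - P = 4P - 134, gives P* = 60 and Q* = 106.
Since 115 > 60, the floor is binding.
At P = 115: Qd = 166 - 115 = 51 and Qs = 4·115 - 134 = 326.
Consumer surplus without the control is ½ · (166 - 60) · 106 = 5618.
With the floor, consumers buy 51 units at 115, so CS = ½ · (166 - 115) · 51 = 1300.5.
Change in consumer surplus = 1300.5 - 5618 = -4317.5.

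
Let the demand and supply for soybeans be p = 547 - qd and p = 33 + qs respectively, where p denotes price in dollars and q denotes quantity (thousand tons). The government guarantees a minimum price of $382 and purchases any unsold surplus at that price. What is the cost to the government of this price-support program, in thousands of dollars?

Rearranging demand gives qd = 547 - p; rearranging supply gives qs = p - 33. Without the control the market clears where 547 - p = p - 33, i.e. p* = 290 and q* = 257.
Because the floor (382) lies above the market-clearing price, it is binding.
At p = 382: qd = 547 - 382 = 165 and qs = 382 - 33 = 349.
Surplus = qs - qd = 184.
Government expenditure = surplus × support price = 184 × 382 = 70288.

70288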